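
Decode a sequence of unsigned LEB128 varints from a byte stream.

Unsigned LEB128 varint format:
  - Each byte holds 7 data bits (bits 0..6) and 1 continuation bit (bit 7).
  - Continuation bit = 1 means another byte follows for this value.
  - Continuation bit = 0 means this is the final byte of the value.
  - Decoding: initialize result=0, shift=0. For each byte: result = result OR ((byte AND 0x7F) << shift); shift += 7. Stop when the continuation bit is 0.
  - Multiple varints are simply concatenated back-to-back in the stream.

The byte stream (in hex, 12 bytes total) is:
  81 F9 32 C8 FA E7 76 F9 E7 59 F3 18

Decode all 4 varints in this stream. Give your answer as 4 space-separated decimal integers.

Answer: 834689 249167176 1471481 3187

Derivation:
  byte[0]=0x81 cont=1 payload=0x01=1: acc |= 1<<0 -> acc=1 shift=7
  byte[1]=0xF9 cont=1 payload=0x79=121: acc |= 121<<7 -> acc=15489 shift=14
  byte[2]=0x32 cont=0 payload=0x32=50: acc |= 50<<14 -> acc=834689 shift=21 [end]
Varint 1: bytes[0:3] = 81 F9 32 -> value 834689 (3 byte(s))
  byte[3]=0xC8 cont=1 payload=0x48=72: acc |= 72<<0 -> acc=72 shift=7
  byte[4]=0xFA cont=1 payload=0x7A=122: acc |= 122<<7 -> acc=15688 shift=14
  byte[5]=0xE7 cont=1 payload=0x67=103: acc |= 103<<14 -> acc=1703240 shift=21
  byte[6]=0x76 cont=0 payload=0x76=118: acc |= 118<<21 -> acc=249167176 shift=28 [end]
Varint 2: bytes[3:7] = C8 FA E7 76 -> value 249167176 (4 byte(s))
  byte[7]=0xF9 cont=1 payload=0x79=121: acc |= 121<<0 -> acc=121 shift=7
  byte[8]=0xE7 cont=1 payload=0x67=103: acc |= 103<<7 -> acc=13305 shift=14
  byte[9]=0x59 cont=0 payload=0x59=89: acc |= 89<<14 -> acc=1471481 shift=21 [end]
Varint 3: bytes[7:10] = F9 E7 59 -> value 1471481 (3 byte(s))
  byte[10]=0xF3 cont=1 payload=0x73=115: acc |= 115<<0 -> acc=115 shift=7
  byte[11]=0x18 cont=0 payload=0x18=24: acc |= 24<<7 -> acc=3187 shift=14 [end]
Varint 4: bytes[10:12] = F3 18 -> value 3187 (2 byte(s))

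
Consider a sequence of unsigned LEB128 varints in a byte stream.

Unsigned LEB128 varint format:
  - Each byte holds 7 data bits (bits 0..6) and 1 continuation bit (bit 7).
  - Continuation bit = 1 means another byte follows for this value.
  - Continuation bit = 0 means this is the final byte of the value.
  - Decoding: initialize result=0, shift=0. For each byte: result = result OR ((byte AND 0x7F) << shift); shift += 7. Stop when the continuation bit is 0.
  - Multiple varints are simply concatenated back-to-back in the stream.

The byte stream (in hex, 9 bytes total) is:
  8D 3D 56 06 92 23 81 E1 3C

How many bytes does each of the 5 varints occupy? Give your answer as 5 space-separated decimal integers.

Answer: 2 1 1 2 3

Derivation:
  byte[0]=0x8D cont=1 payload=0x0D=13: acc |= 13<<0 -> acc=13 shift=7
  byte[1]=0x3D cont=0 payload=0x3D=61: acc |= 61<<7 -> acc=7821 shift=14 [end]
Varint 1: bytes[0:2] = 8D 3D -> value 7821 (2 byte(s))
  byte[2]=0x56 cont=0 payload=0x56=86: acc |= 86<<0 -> acc=86 shift=7 [end]
Varint 2: bytes[2:3] = 56 -> value 86 (1 byte(s))
  byte[3]=0x06 cont=0 payload=0x06=6: acc |= 6<<0 -> acc=6 shift=7 [end]
Varint 3: bytes[3:4] = 06 -> value 6 (1 byte(s))
  byte[4]=0x92 cont=1 payload=0x12=18: acc |= 18<<0 -> acc=18 shift=7
  byte[5]=0x23 cont=0 payload=0x23=35: acc |= 35<<7 -> acc=4498 shift=14 [end]
Varint 4: bytes[4:6] = 92 23 -> value 4498 (2 byte(s))
  byte[6]=0x81 cont=1 payload=0x01=1: acc |= 1<<0 -> acc=1 shift=7
  byte[7]=0xE1 cont=1 payload=0x61=97: acc |= 97<<7 -> acc=12417 shift=14
  byte[8]=0x3C cont=0 payload=0x3C=60: acc |= 60<<14 -> acc=995457 shift=21 [end]
Varint 5: bytes[6:9] = 81 E1 3C -> value 995457 (3 byte(s))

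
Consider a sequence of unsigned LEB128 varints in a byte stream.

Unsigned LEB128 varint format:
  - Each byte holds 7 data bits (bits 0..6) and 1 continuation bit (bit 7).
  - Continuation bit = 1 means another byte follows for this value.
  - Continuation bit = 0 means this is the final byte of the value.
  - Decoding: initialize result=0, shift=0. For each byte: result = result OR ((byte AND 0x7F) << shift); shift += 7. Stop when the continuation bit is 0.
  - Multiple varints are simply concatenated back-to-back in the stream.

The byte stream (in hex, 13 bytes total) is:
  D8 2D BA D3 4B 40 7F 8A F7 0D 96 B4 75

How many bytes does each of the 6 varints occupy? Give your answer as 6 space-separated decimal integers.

  byte[0]=0xD8 cont=1 payload=0x58=88: acc |= 88<<0 -> acc=88 shift=7
  byte[1]=0x2D cont=0 payload=0x2D=45: acc |= 45<<7 -> acc=5848 shift=14 [end]
Varint 1: bytes[0:2] = D8 2D -> value 5848 (2 byte(s))
  byte[2]=0xBA cont=1 payload=0x3A=58: acc |= 58<<0 -> acc=58 shift=7
  byte[3]=0xD3 cont=1 payload=0x53=83: acc |= 83<<7 -> acc=10682 shift=14
  byte[4]=0x4B cont=0 payload=0x4B=75: acc |= 75<<14 -> acc=1239482 shift=21 [end]
Varint 2: bytes[2:5] = BA D3 4B -> value 1239482 (3 byte(s))
  byte[5]=0x40 cont=0 payload=0x40=64: acc |= 64<<0 -> acc=64 shift=7 [end]
Varint 3: bytes[5:6] = 40 -> value 64 (1 byte(s))
  byte[6]=0x7F cont=0 payload=0x7F=127: acc |= 127<<0 -> acc=127 shift=7 [end]
Varint 4: bytes[6:7] = 7F -> value 127 (1 byte(s))
  byte[7]=0x8A cont=1 payload=0x0A=10: acc |= 10<<0 -> acc=10 shift=7
  byte[8]=0xF7 cont=1 payload=0x77=119: acc |= 119<<7 -> acc=15242 shift=14
  byte[9]=0x0D cont=0 payload=0x0D=13: acc |= 13<<14 -> acc=228234 shift=21 [end]
Varint 5: bytes[7:10] = 8A F7 0D -> value 228234 (3 byte(s))
  byte[10]=0x96 cont=1 payload=0x16=22: acc |= 22<<0 -> acc=22 shift=7
  byte[11]=0xB4 cont=1 payload=0x34=52: acc |= 52<<7 -> acc=6678 shift=14
  byte[12]=0x75 cont=0 payload=0x75=117: acc |= 117<<14 -> acc=1923606 shift=21 [end]
Varint 6: bytes[10:13] = 96 B4 75 -> value 1923606 (3 byte(s))

Answer: 2 3 1 1 3 3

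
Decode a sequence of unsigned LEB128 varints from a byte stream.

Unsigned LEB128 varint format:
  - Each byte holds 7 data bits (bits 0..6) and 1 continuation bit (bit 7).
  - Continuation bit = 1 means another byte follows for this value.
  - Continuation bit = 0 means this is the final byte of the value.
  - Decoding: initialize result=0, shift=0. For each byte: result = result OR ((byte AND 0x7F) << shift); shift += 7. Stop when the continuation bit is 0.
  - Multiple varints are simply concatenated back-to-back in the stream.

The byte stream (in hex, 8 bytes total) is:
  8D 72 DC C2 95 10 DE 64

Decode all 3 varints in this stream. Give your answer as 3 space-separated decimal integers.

  byte[0]=0x8D cont=1 payload=0x0D=13: acc |= 13<<0 -> acc=13 shift=7
  byte[1]=0x72 cont=0 payload=0x72=114: acc |= 114<<7 -> acc=14605 shift=14 [end]
Varint 1: bytes[0:2] = 8D 72 -> value 14605 (2 byte(s))
  byte[2]=0xDC cont=1 payload=0x5C=92: acc |= 92<<0 -> acc=92 shift=7
  byte[3]=0xC2 cont=1 payload=0x42=66: acc |= 66<<7 -> acc=8540 shift=14
  byte[4]=0x95 cont=1 payload=0x15=21: acc |= 21<<14 -> acc=352604 shift=21
  byte[5]=0x10 cont=0 payload=0x10=16: acc |= 16<<21 -> acc=33907036 shift=28 [end]
Varint 2: bytes[2:6] = DC C2 95 10 -> value 33907036 (4 byte(s))
  byte[6]=0xDE cont=1 payload=0x5E=94: acc |= 94<<0 -> acc=94 shift=7
  byte[7]=0x64 cont=0 payload=0x64=100: acc |= 100<<7 -> acc=12894 shift=14 [end]
Varint 3: bytes[6:8] = DE 64 -> value 12894 (2 byte(s))

Answer: 14605 33907036 12894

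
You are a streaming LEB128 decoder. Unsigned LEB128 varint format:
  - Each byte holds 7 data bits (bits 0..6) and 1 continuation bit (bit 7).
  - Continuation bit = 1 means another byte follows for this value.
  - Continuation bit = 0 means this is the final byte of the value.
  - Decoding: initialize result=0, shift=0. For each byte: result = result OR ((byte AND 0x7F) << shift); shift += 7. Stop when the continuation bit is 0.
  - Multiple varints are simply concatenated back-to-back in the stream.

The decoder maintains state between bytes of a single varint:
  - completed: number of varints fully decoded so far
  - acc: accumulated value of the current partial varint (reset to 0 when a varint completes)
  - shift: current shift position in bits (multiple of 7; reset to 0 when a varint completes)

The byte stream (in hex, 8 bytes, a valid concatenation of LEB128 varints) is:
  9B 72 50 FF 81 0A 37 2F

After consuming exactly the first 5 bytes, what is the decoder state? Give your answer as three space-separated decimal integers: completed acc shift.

Answer: 2 255 14

Derivation:
byte[0]=0x9B cont=1 payload=0x1B: acc |= 27<<0 -> completed=0 acc=27 shift=7
byte[1]=0x72 cont=0 payload=0x72: varint #1 complete (value=14619); reset -> completed=1 acc=0 shift=0
byte[2]=0x50 cont=0 payload=0x50: varint #2 complete (value=80); reset -> completed=2 acc=0 shift=0
byte[3]=0xFF cont=1 payload=0x7F: acc |= 127<<0 -> completed=2 acc=127 shift=7
byte[4]=0x81 cont=1 payload=0x01: acc |= 1<<7 -> completed=2 acc=255 shift=14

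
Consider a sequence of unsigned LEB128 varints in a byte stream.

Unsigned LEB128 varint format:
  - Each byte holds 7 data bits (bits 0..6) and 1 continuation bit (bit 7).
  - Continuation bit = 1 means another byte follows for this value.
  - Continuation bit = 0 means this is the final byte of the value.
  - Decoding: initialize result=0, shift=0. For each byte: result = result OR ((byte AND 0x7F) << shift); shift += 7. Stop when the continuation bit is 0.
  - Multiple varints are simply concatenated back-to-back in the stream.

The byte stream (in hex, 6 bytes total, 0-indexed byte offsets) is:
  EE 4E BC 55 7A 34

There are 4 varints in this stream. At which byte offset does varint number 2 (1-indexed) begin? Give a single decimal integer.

  byte[0]=0xEE cont=1 payload=0x6E=110: acc |= 110<<0 -> acc=110 shift=7
  byte[1]=0x4E cont=0 payload=0x4E=78: acc |= 78<<7 -> acc=10094 shift=14 [end]
Varint 1: bytes[0:2] = EE 4E -> value 10094 (2 byte(s))
  byte[2]=0xBC cont=1 payload=0x3C=60: acc |= 60<<0 -> acc=60 shift=7
  byte[3]=0x55 cont=0 payload=0x55=85: acc |= 85<<7 -> acc=10940 shift=14 [end]
Varint 2: bytes[2:4] = BC 55 -> value 10940 (2 byte(s))
  byte[4]=0x7A cont=0 payload=0x7A=122: acc |= 122<<0 -> acc=122 shift=7 [end]
Varint 3: bytes[4:5] = 7A -> value 122 (1 byte(s))
  byte[5]=0x34 cont=0 payload=0x34=52: acc |= 52<<0 -> acc=52 shift=7 [end]
Varint 4: bytes[5:6] = 34 -> value 52 (1 byte(s))

Answer: 2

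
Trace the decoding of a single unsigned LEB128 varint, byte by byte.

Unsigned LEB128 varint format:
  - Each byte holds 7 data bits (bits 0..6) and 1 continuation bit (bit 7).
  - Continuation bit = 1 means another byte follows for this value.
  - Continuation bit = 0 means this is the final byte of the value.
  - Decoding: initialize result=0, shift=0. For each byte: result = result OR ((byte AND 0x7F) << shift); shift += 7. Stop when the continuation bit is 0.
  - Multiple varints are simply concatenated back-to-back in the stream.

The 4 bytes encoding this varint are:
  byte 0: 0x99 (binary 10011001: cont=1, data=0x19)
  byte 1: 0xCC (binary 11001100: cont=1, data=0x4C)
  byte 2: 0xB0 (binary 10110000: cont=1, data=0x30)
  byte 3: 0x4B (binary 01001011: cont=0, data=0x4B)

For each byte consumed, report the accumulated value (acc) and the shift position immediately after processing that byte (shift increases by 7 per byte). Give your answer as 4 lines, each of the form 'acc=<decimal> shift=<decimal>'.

Answer: acc=25 shift=7
acc=9753 shift=14
acc=796185 shift=21
acc=158082585 shift=28

Derivation:
byte 0=0x99: payload=0x19=25, contrib = 25<<0 = 25; acc -> 25, shift -> 7
byte 1=0xCC: payload=0x4C=76, contrib = 76<<7 = 9728; acc -> 9753, shift -> 14
byte 2=0xB0: payload=0x30=48, contrib = 48<<14 = 786432; acc -> 796185, shift -> 21
byte 3=0x4B: payload=0x4B=75, contrib = 75<<21 = 157286400; acc -> 158082585, shift -> 28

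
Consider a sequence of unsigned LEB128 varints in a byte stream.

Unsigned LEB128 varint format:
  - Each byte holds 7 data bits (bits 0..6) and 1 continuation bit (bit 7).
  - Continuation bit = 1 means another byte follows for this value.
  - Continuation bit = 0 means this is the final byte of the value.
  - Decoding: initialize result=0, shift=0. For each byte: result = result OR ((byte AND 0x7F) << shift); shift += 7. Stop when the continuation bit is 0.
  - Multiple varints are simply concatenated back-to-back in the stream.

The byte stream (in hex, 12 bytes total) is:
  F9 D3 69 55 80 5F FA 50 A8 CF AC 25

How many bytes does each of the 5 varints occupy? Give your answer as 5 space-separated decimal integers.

  byte[0]=0xF9 cont=1 payload=0x79=121: acc |= 121<<0 -> acc=121 shift=7
  byte[1]=0xD3 cont=1 payload=0x53=83: acc |= 83<<7 -> acc=10745 shift=14
  byte[2]=0x69 cont=0 payload=0x69=105: acc |= 105<<14 -> acc=1731065 shift=21 [end]
Varint 1: bytes[0:3] = F9 D3 69 -> value 1731065 (3 byte(s))
  byte[3]=0x55 cont=0 payload=0x55=85: acc |= 85<<0 -> acc=85 shift=7 [end]
Varint 2: bytes[3:4] = 55 -> value 85 (1 byte(s))
  byte[4]=0x80 cont=1 payload=0x00=0: acc |= 0<<0 -> acc=0 shift=7
  byte[5]=0x5F cont=0 payload=0x5F=95: acc |= 95<<7 -> acc=12160 shift=14 [end]
Varint 3: bytes[4:6] = 80 5F -> value 12160 (2 byte(s))
  byte[6]=0xFA cont=1 payload=0x7A=122: acc |= 122<<0 -> acc=122 shift=7
  byte[7]=0x50 cont=0 payload=0x50=80: acc |= 80<<7 -> acc=10362 shift=14 [end]
Varint 4: bytes[6:8] = FA 50 -> value 10362 (2 byte(s))
  byte[8]=0xA8 cont=1 payload=0x28=40: acc |= 40<<0 -> acc=40 shift=7
  byte[9]=0xCF cont=1 payload=0x4F=79: acc |= 79<<7 -> acc=10152 shift=14
  byte[10]=0xAC cont=1 payload=0x2C=44: acc |= 44<<14 -> acc=731048 shift=21
  byte[11]=0x25 cont=0 payload=0x25=37: acc |= 37<<21 -> acc=78325672 shift=28 [end]
Varint 5: bytes[8:12] = A8 CF AC 25 -> value 78325672 (4 byte(s))

Answer: 3 1 2 2 4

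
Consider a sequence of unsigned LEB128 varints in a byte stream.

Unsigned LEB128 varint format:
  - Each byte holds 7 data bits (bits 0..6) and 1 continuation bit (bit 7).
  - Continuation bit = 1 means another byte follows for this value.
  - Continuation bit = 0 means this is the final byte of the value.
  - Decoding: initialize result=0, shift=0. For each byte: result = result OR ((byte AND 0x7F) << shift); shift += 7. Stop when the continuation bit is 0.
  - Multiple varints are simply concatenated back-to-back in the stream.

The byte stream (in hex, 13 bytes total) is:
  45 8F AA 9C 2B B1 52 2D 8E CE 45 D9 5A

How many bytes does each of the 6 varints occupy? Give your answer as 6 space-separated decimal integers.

Answer: 1 4 2 1 3 2

Derivation:
  byte[0]=0x45 cont=0 payload=0x45=69: acc |= 69<<0 -> acc=69 shift=7 [end]
Varint 1: bytes[0:1] = 45 -> value 69 (1 byte(s))
  byte[1]=0x8F cont=1 payload=0x0F=15: acc |= 15<<0 -> acc=15 shift=7
  byte[2]=0xAA cont=1 payload=0x2A=42: acc |= 42<<7 -> acc=5391 shift=14
  byte[3]=0x9C cont=1 payload=0x1C=28: acc |= 28<<14 -> acc=464143 shift=21
  byte[4]=0x2B cont=0 payload=0x2B=43: acc |= 43<<21 -> acc=90641679 shift=28 [end]
Varint 2: bytes[1:5] = 8F AA 9C 2B -> value 90641679 (4 byte(s))
  byte[5]=0xB1 cont=1 payload=0x31=49: acc |= 49<<0 -> acc=49 shift=7
  byte[6]=0x52 cont=0 payload=0x52=82: acc |= 82<<7 -> acc=10545 shift=14 [end]
Varint 3: bytes[5:7] = B1 52 -> value 10545 (2 byte(s))
  byte[7]=0x2D cont=0 payload=0x2D=45: acc |= 45<<0 -> acc=45 shift=7 [end]
Varint 4: bytes[7:8] = 2D -> value 45 (1 byte(s))
  byte[8]=0x8E cont=1 payload=0x0E=14: acc |= 14<<0 -> acc=14 shift=7
  byte[9]=0xCE cont=1 payload=0x4E=78: acc |= 78<<7 -> acc=9998 shift=14
  byte[10]=0x45 cont=0 payload=0x45=69: acc |= 69<<14 -> acc=1140494 shift=21 [end]
Varint 5: bytes[8:11] = 8E CE 45 -> value 1140494 (3 byte(s))
  byte[11]=0xD9 cont=1 payload=0x59=89: acc |= 89<<0 -> acc=89 shift=7
  byte[12]=0x5A cont=0 payload=0x5A=90: acc |= 90<<7 -> acc=11609 shift=14 [end]
Varint 6: bytes[11:13] = D9 5A -> value 11609 (2 byte(s))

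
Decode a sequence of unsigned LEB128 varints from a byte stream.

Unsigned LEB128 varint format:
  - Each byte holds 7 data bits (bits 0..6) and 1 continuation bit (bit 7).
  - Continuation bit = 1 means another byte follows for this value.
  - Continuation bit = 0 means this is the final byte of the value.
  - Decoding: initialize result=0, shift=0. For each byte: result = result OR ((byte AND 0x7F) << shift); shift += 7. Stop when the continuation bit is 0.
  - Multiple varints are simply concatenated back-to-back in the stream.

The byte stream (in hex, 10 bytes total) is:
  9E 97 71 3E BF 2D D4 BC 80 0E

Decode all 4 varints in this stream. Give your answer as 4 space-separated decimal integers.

Answer: 1854366 62 5823 29367892

Derivation:
  byte[0]=0x9E cont=1 payload=0x1E=30: acc |= 30<<0 -> acc=30 shift=7
  byte[1]=0x97 cont=1 payload=0x17=23: acc |= 23<<7 -> acc=2974 shift=14
  byte[2]=0x71 cont=0 payload=0x71=113: acc |= 113<<14 -> acc=1854366 shift=21 [end]
Varint 1: bytes[0:3] = 9E 97 71 -> value 1854366 (3 byte(s))
  byte[3]=0x3E cont=0 payload=0x3E=62: acc |= 62<<0 -> acc=62 shift=7 [end]
Varint 2: bytes[3:4] = 3E -> value 62 (1 byte(s))
  byte[4]=0xBF cont=1 payload=0x3F=63: acc |= 63<<0 -> acc=63 shift=7
  byte[5]=0x2D cont=0 payload=0x2D=45: acc |= 45<<7 -> acc=5823 shift=14 [end]
Varint 3: bytes[4:6] = BF 2D -> value 5823 (2 byte(s))
  byte[6]=0xD4 cont=1 payload=0x54=84: acc |= 84<<0 -> acc=84 shift=7
  byte[7]=0xBC cont=1 payload=0x3C=60: acc |= 60<<7 -> acc=7764 shift=14
  byte[8]=0x80 cont=1 payload=0x00=0: acc |= 0<<14 -> acc=7764 shift=21
  byte[9]=0x0E cont=0 payload=0x0E=14: acc |= 14<<21 -> acc=29367892 shift=28 [end]
Varint 4: bytes[6:10] = D4 BC 80 0E -> value 29367892 (4 byte(s))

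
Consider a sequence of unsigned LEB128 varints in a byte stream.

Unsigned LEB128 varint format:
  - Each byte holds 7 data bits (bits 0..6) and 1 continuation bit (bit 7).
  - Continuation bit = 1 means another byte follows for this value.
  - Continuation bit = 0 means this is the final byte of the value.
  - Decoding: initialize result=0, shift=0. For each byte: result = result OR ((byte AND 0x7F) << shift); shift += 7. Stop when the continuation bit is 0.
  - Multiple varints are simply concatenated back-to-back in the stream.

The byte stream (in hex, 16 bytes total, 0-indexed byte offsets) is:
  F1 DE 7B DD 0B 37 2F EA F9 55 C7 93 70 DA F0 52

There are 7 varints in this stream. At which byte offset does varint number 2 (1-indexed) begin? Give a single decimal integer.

Answer: 3

Derivation:
  byte[0]=0xF1 cont=1 payload=0x71=113: acc |= 113<<0 -> acc=113 shift=7
  byte[1]=0xDE cont=1 payload=0x5E=94: acc |= 94<<7 -> acc=12145 shift=14
  byte[2]=0x7B cont=0 payload=0x7B=123: acc |= 123<<14 -> acc=2027377 shift=21 [end]
Varint 1: bytes[0:3] = F1 DE 7B -> value 2027377 (3 byte(s))
  byte[3]=0xDD cont=1 payload=0x5D=93: acc |= 93<<0 -> acc=93 shift=7
  byte[4]=0x0B cont=0 payload=0x0B=11: acc |= 11<<7 -> acc=1501 shift=14 [end]
Varint 2: bytes[3:5] = DD 0B -> value 1501 (2 byte(s))
  byte[5]=0x37 cont=0 payload=0x37=55: acc |= 55<<0 -> acc=55 shift=7 [end]
Varint 3: bytes[5:6] = 37 -> value 55 (1 byte(s))
  byte[6]=0x2F cont=0 payload=0x2F=47: acc |= 47<<0 -> acc=47 shift=7 [end]
Varint 4: bytes[6:7] = 2F -> value 47 (1 byte(s))
  byte[7]=0xEA cont=1 payload=0x6A=106: acc |= 106<<0 -> acc=106 shift=7
  byte[8]=0xF9 cont=1 payload=0x79=121: acc |= 121<<7 -> acc=15594 shift=14
  byte[9]=0x55 cont=0 payload=0x55=85: acc |= 85<<14 -> acc=1408234 shift=21 [end]
Varint 5: bytes[7:10] = EA F9 55 -> value 1408234 (3 byte(s))
  byte[10]=0xC7 cont=1 payload=0x47=71: acc |= 71<<0 -> acc=71 shift=7
  byte[11]=0x93 cont=1 payload=0x13=19: acc |= 19<<7 -> acc=2503 shift=14
  byte[12]=0x70 cont=0 payload=0x70=112: acc |= 112<<14 -> acc=1837511 shift=21 [end]
Varint 6: bytes[10:13] = C7 93 70 -> value 1837511 (3 byte(s))
  byte[13]=0xDA cont=1 payload=0x5A=90: acc |= 90<<0 -> acc=90 shift=7
  byte[14]=0xF0 cont=1 payload=0x70=112: acc |= 112<<7 -> acc=14426 shift=14
  byte[15]=0x52 cont=0 payload=0x52=82: acc |= 82<<14 -> acc=1357914 shift=21 [end]
Varint 7: bytes[13:16] = DA F0 52 -> value 1357914 (3 byte(s))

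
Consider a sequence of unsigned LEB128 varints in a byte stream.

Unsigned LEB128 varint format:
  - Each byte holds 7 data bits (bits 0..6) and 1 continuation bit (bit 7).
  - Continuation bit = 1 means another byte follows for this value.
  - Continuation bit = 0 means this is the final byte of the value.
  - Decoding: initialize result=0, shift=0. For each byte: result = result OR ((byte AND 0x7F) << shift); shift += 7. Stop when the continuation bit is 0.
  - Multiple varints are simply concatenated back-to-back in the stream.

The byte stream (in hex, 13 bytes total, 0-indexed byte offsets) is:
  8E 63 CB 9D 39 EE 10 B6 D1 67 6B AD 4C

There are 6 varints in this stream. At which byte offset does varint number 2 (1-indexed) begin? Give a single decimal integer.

Answer: 2

Derivation:
  byte[0]=0x8E cont=1 payload=0x0E=14: acc |= 14<<0 -> acc=14 shift=7
  byte[1]=0x63 cont=0 payload=0x63=99: acc |= 99<<7 -> acc=12686 shift=14 [end]
Varint 1: bytes[0:2] = 8E 63 -> value 12686 (2 byte(s))
  byte[2]=0xCB cont=1 payload=0x4B=75: acc |= 75<<0 -> acc=75 shift=7
  byte[3]=0x9D cont=1 payload=0x1D=29: acc |= 29<<7 -> acc=3787 shift=14
  byte[4]=0x39 cont=0 payload=0x39=57: acc |= 57<<14 -> acc=937675 shift=21 [end]
Varint 2: bytes[2:5] = CB 9D 39 -> value 937675 (3 byte(s))
  byte[5]=0xEE cont=1 payload=0x6E=110: acc |= 110<<0 -> acc=110 shift=7
  byte[6]=0x10 cont=0 payload=0x10=16: acc |= 16<<7 -> acc=2158 shift=14 [end]
Varint 3: bytes[5:7] = EE 10 -> value 2158 (2 byte(s))
  byte[7]=0xB6 cont=1 payload=0x36=54: acc |= 54<<0 -> acc=54 shift=7
  byte[8]=0xD1 cont=1 payload=0x51=81: acc |= 81<<7 -> acc=10422 shift=14
  byte[9]=0x67 cont=0 payload=0x67=103: acc |= 103<<14 -> acc=1697974 shift=21 [end]
Varint 4: bytes[7:10] = B6 D1 67 -> value 1697974 (3 byte(s))
  byte[10]=0x6B cont=0 payload=0x6B=107: acc |= 107<<0 -> acc=107 shift=7 [end]
Varint 5: bytes[10:11] = 6B -> value 107 (1 byte(s))
  byte[11]=0xAD cont=1 payload=0x2D=45: acc |= 45<<0 -> acc=45 shift=7
  byte[12]=0x4C cont=0 payload=0x4C=76: acc |= 76<<7 -> acc=9773 shift=14 [end]
Varint 6: bytes[11:13] = AD 4C -> value 9773 (2 byte(s))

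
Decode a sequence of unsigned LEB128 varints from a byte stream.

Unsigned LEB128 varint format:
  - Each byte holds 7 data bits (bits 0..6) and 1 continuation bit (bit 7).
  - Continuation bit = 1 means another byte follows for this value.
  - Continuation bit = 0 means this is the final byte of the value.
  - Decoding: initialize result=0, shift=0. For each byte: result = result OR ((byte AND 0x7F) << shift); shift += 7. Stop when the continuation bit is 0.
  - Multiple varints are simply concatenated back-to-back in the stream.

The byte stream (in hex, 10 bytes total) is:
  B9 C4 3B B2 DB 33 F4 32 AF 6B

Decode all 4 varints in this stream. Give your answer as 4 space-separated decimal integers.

Answer: 975417 847282 6516 13743

Derivation:
  byte[0]=0xB9 cont=1 payload=0x39=57: acc |= 57<<0 -> acc=57 shift=7
  byte[1]=0xC4 cont=1 payload=0x44=68: acc |= 68<<7 -> acc=8761 shift=14
  byte[2]=0x3B cont=0 payload=0x3B=59: acc |= 59<<14 -> acc=975417 shift=21 [end]
Varint 1: bytes[0:3] = B9 C4 3B -> value 975417 (3 byte(s))
  byte[3]=0xB2 cont=1 payload=0x32=50: acc |= 50<<0 -> acc=50 shift=7
  byte[4]=0xDB cont=1 payload=0x5B=91: acc |= 91<<7 -> acc=11698 shift=14
  byte[5]=0x33 cont=0 payload=0x33=51: acc |= 51<<14 -> acc=847282 shift=21 [end]
Varint 2: bytes[3:6] = B2 DB 33 -> value 847282 (3 byte(s))
  byte[6]=0xF4 cont=1 payload=0x74=116: acc |= 116<<0 -> acc=116 shift=7
  byte[7]=0x32 cont=0 payload=0x32=50: acc |= 50<<7 -> acc=6516 shift=14 [end]
Varint 3: bytes[6:8] = F4 32 -> value 6516 (2 byte(s))
  byte[8]=0xAF cont=1 payload=0x2F=47: acc |= 47<<0 -> acc=47 shift=7
  byte[9]=0x6B cont=0 payload=0x6B=107: acc |= 107<<7 -> acc=13743 shift=14 [end]
Varint 4: bytes[8:10] = AF 6B -> value 13743 (2 byte(s))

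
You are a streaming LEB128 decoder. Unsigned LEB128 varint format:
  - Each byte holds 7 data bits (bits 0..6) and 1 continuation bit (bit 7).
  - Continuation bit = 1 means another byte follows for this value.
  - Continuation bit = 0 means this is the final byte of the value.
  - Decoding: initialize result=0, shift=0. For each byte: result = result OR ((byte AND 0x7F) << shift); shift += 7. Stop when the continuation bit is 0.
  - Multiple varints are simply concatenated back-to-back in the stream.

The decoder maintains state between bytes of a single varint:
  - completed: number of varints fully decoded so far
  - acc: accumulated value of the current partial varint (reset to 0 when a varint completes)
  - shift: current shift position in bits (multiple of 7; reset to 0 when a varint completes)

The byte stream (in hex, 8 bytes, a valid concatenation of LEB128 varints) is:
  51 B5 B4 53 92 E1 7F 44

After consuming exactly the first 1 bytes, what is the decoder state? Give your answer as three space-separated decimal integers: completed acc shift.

byte[0]=0x51 cont=0 payload=0x51: varint #1 complete (value=81); reset -> completed=1 acc=0 shift=0

Answer: 1 0 0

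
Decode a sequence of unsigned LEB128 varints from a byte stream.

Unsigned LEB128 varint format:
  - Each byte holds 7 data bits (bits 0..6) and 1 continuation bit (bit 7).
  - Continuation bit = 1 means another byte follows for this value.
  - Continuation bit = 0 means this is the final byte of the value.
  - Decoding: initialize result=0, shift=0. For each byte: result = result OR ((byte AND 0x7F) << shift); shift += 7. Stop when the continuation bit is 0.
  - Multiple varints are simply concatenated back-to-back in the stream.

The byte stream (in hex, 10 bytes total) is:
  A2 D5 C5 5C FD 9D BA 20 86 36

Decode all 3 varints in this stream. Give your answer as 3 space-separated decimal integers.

  byte[0]=0xA2 cont=1 payload=0x22=34: acc |= 34<<0 -> acc=34 shift=7
  byte[1]=0xD5 cont=1 payload=0x55=85: acc |= 85<<7 -> acc=10914 shift=14
  byte[2]=0xC5 cont=1 payload=0x45=69: acc |= 69<<14 -> acc=1141410 shift=21
  byte[3]=0x5C cont=0 payload=0x5C=92: acc |= 92<<21 -> acc=194079394 shift=28 [end]
Varint 1: bytes[0:4] = A2 D5 C5 5C -> value 194079394 (4 byte(s))
  byte[4]=0xFD cont=1 payload=0x7D=125: acc |= 125<<0 -> acc=125 shift=7
  byte[5]=0x9D cont=1 payload=0x1D=29: acc |= 29<<7 -> acc=3837 shift=14
  byte[6]=0xBA cont=1 payload=0x3A=58: acc |= 58<<14 -> acc=954109 shift=21
  byte[7]=0x20 cont=0 payload=0x20=32: acc |= 32<<21 -> acc=68062973 shift=28 [end]
Varint 2: bytes[4:8] = FD 9D BA 20 -> value 68062973 (4 byte(s))
  byte[8]=0x86 cont=1 payload=0x06=6: acc |= 6<<0 -> acc=6 shift=7
  byte[9]=0x36 cont=0 payload=0x36=54: acc |= 54<<7 -> acc=6918 shift=14 [end]
Varint 3: bytes[8:10] = 86 36 -> value 6918 (2 byte(s))

Answer: 194079394 68062973 6918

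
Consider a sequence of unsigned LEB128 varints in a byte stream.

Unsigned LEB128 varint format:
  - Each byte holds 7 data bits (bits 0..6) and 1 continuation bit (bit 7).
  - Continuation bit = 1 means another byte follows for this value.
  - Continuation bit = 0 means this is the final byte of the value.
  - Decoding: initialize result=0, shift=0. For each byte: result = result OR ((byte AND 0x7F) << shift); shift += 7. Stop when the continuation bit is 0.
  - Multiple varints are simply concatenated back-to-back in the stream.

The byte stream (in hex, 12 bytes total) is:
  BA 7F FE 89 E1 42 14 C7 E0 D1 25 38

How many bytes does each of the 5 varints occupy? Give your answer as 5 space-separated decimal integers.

Answer: 2 4 1 4 1

Derivation:
  byte[0]=0xBA cont=1 payload=0x3A=58: acc |= 58<<0 -> acc=58 shift=7
  byte[1]=0x7F cont=0 payload=0x7F=127: acc |= 127<<7 -> acc=16314 shift=14 [end]
Varint 1: bytes[0:2] = BA 7F -> value 16314 (2 byte(s))
  byte[2]=0xFE cont=1 payload=0x7E=126: acc |= 126<<0 -> acc=126 shift=7
  byte[3]=0x89 cont=1 payload=0x09=9: acc |= 9<<7 -> acc=1278 shift=14
  byte[4]=0xE1 cont=1 payload=0x61=97: acc |= 97<<14 -> acc=1590526 shift=21
  byte[5]=0x42 cont=0 payload=0x42=66: acc |= 66<<21 -> acc=140002558 shift=28 [end]
Varint 2: bytes[2:6] = FE 89 E1 42 -> value 140002558 (4 byte(s))
  byte[6]=0x14 cont=0 payload=0x14=20: acc |= 20<<0 -> acc=20 shift=7 [end]
Varint 3: bytes[6:7] = 14 -> value 20 (1 byte(s))
  byte[7]=0xC7 cont=1 payload=0x47=71: acc |= 71<<0 -> acc=71 shift=7
  byte[8]=0xE0 cont=1 payload=0x60=96: acc |= 96<<7 -> acc=12359 shift=14
  byte[9]=0xD1 cont=1 payload=0x51=81: acc |= 81<<14 -> acc=1339463 shift=21
  byte[10]=0x25 cont=0 payload=0x25=37: acc |= 37<<21 -> acc=78934087 shift=28 [end]
Varint 4: bytes[7:11] = C7 E0 D1 25 -> value 78934087 (4 byte(s))
  byte[11]=0x38 cont=0 payload=0x38=56: acc |= 56<<0 -> acc=56 shift=7 [end]
Varint 5: bytes[11:12] = 38 -> value 56 (1 byte(s))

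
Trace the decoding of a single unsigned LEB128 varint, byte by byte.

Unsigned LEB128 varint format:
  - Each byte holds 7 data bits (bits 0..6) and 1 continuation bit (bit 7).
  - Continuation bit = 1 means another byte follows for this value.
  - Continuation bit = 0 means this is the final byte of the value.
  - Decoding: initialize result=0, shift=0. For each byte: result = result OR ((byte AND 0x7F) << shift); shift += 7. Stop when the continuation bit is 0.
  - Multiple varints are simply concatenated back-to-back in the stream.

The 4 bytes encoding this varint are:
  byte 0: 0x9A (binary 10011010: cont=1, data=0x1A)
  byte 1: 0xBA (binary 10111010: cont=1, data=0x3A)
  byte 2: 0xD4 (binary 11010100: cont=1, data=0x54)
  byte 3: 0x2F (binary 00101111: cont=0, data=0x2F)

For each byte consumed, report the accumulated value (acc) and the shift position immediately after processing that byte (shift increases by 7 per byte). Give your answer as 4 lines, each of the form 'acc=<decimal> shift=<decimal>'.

byte 0=0x9A: payload=0x1A=26, contrib = 26<<0 = 26; acc -> 26, shift -> 7
byte 1=0xBA: payload=0x3A=58, contrib = 58<<7 = 7424; acc -> 7450, shift -> 14
byte 2=0xD4: payload=0x54=84, contrib = 84<<14 = 1376256; acc -> 1383706, shift -> 21
byte 3=0x2F: payload=0x2F=47, contrib = 47<<21 = 98566144; acc -> 99949850, shift -> 28

Answer: acc=26 shift=7
acc=7450 shift=14
acc=1383706 shift=21
acc=99949850 shift=28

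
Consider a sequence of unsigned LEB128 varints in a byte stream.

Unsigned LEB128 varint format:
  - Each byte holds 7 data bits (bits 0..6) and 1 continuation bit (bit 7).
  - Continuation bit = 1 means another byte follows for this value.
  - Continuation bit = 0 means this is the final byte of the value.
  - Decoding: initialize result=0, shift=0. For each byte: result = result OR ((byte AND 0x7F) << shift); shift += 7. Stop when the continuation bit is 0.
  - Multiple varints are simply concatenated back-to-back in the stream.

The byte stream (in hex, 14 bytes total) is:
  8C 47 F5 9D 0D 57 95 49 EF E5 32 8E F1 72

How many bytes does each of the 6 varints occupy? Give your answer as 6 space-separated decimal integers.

  byte[0]=0x8C cont=1 payload=0x0C=12: acc |= 12<<0 -> acc=12 shift=7
  byte[1]=0x47 cont=0 payload=0x47=71: acc |= 71<<7 -> acc=9100 shift=14 [end]
Varint 1: bytes[0:2] = 8C 47 -> value 9100 (2 byte(s))
  byte[2]=0xF5 cont=1 payload=0x75=117: acc |= 117<<0 -> acc=117 shift=7
  byte[3]=0x9D cont=1 payload=0x1D=29: acc |= 29<<7 -> acc=3829 shift=14
  byte[4]=0x0D cont=0 payload=0x0D=13: acc |= 13<<14 -> acc=216821 shift=21 [end]
Varint 2: bytes[2:5] = F5 9D 0D -> value 216821 (3 byte(s))
  byte[5]=0x57 cont=0 payload=0x57=87: acc |= 87<<0 -> acc=87 shift=7 [end]
Varint 3: bytes[5:6] = 57 -> value 87 (1 byte(s))
  byte[6]=0x95 cont=1 payload=0x15=21: acc |= 21<<0 -> acc=21 shift=7
  byte[7]=0x49 cont=0 payload=0x49=73: acc |= 73<<7 -> acc=9365 shift=14 [end]
Varint 4: bytes[6:8] = 95 49 -> value 9365 (2 byte(s))
  byte[8]=0xEF cont=1 payload=0x6F=111: acc |= 111<<0 -> acc=111 shift=7
  byte[9]=0xE5 cont=1 payload=0x65=101: acc |= 101<<7 -> acc=13039 shift=14
  byte[10]=0x32 cont=0 payload=0x32=50: acc |= 50<<14 -> acc=832239 shift=21 [end]
Varint 5: bytes[8:11] = EF E5 32 -> value 832239 (3 byte(s))
  byte[11]=0x8E cont=1 payload=0x0E=14: acc |= 14<<0 -> acc=14 shift=7
  byte[12]=0xF1 cont=1 payload=0x71=113: acc |= 113<<7 -> acc=14478 shift=14
  byte[13]=0x72 cont=0 payload=0x72=114: acc |= 114<<14 -> acc=1882254 shift=21 [end]
Varint 6: bytes[11:14] = 8E F1 72 -> value 1882254 (3 byte(s))

Answer: 2 3 1 2 3 3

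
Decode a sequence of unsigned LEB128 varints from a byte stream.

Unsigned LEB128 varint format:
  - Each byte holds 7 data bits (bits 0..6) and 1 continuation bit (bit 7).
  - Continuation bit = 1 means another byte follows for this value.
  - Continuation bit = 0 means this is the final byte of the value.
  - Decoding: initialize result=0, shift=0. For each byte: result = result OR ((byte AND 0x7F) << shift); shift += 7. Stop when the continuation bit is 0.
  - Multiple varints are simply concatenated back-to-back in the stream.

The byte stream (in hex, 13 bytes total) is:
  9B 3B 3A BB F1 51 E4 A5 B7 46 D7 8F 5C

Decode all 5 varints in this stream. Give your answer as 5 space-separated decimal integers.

  byte[0]=0x9B cont=1 payload=0x1B=27: acc |= 27<<0 -> acc=27 shift=7
  byte[1]=0x3B cont=0 payload=0x3B=59: acc |= 59<<7 -> acc=7579 shift=14 [end]
Varint 1: bytes[0:2] = 9B 3B -> value 7579 (2 byte(s))
  byte[2]=0x3A cont=0 payload=0x3A=58: acc |= 58<<0 -> acc=58 shift=7 [end]
Varint 2: bytes[2:3] = 3A -> value 58 (1 byte(s))
  byte[3]=0xBB cont=1 payload=0x3B=59: acc |= 59<<0 -> acc=59 shift=7
  byte[4]=0xF1 cont=1 payload=0x71=113: acc |= 113<<7 -> acc=14523 shift=14
  byte[5]=0x51 cont=0 payload=0x51=81: acc |= 81<<14 -> acc=1341627 shift=21 [end]
Varint 3: bytes[3:6] = BB F1 51 -> value 1341627 (3 byte(s))
  byte[6]=0xE4 cont=1 payload=0x64=100: acc |= 100<<0 -> acc=100 shift=7
  byte[7]=0xA5 cont=1 payload=0x25=37: acc |= 37<<7 -> acc=4836 shift=14
  byte[8]=0xB7 cont=1 payload=0x37=55: acc |= 55<<14 -> acc=905956 shift=21
  byte[9]=0x46 cont=0 payload=0x46=70: acc |= 70<<21 -> acc=147706596 shift=28 [end]
Varint 4: bytes[6:10] = E4 A5 B7 46 -> value 147706596 (4 byte(s))
  byte[10]=0xD7 cont=1 payload=0x57=87: acc |= 87<<0 -> acc=87 shift=7
  byte[11]=0x8F cont=1 payload=0x0F=15: acc |= 15<<7 -> acc=2007 shift=14
  byte[12]=0x5C cont=0 payload=0x5C=92: acc |= 92<<14 -> acc=1509335 shift=21 [end]
Varint 5: bytes[10:13] = D7 8F 5C -> value 1509335 (3 byte(s))

Answer: 7579 58 1341627 147706596 1509335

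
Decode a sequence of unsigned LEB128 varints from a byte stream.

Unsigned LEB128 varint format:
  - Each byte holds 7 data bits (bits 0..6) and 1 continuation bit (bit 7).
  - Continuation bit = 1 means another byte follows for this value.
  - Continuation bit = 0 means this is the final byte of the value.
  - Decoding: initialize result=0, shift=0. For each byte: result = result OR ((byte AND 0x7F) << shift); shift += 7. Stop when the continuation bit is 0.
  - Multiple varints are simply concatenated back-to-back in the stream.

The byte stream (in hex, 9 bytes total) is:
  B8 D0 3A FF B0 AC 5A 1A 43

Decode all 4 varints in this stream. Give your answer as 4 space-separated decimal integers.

  byte[0]=0xB8 cont=1 payload=0x38=56: acc |= 56<<0 -> acc=56 shift=7
  byte[1]=0xD0 cont=1 payload=0x50=80: acc |= 80<<7 -> acc=10296 shift=14
  byte[2]=0x3A cont=0 payload=0x3A=58: acc |= 58<<14 -> acc=960568 shift=21 [end]
Varint 1: bytes[0:3] = B8 D0 3A -> value 960568 (3 byte(s))
  byte[3]=0xFF cont=1 payload=0x7F=127: acc |= 127<<0 -> acc=127 shift=7
  byte[4]=0xB0 cont=1 payload=0x30=48: acc |= 48<<7 -> acc=6271 shift=14
  byte[5]=0xAC cont=1 payload=0x2C=44: acc |= 44<<14 -> acc=727167 shift=21
  byte[6]=0x5A cont=0 payload=0x5A=90: acc |= 90<<21 -> acc=189470847 shift=28 [end]
Varint 2: bytes[3:7] = FF B0 AC 5A -> value 189470847 (4 byte(s))
  byte[7]=0x1A cont=0 payload=0x1A=26: acc |= 26<<0 -> acc=26 shift=7 [end]
Varint 3: bytes[7:8] = 1A -> value 26 (1 byte(s))
  byte[8]=0x43 cont=0 payload=0x43=67: acc |= 67<<0 -> acc=67 shift=7 [end]
Varint 4: bytes[8:9] = 43 -> value 67 (1 byte(s))

Answer: 960568 189470847 26 67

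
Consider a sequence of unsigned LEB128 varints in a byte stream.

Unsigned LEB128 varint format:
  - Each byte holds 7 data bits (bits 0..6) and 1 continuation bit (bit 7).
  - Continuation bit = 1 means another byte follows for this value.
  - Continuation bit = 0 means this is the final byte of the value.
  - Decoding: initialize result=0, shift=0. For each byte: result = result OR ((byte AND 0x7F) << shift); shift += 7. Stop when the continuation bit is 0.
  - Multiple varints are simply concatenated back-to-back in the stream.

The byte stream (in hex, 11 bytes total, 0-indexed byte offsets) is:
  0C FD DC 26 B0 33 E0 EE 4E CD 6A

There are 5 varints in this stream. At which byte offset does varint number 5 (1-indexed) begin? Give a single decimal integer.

Answer: 9

Derivation:
  byte[0]=0x0C cont=0 payload=0x0C=12: acc |= 12<<0 -> acc=12 shift=7 [end]
Varint 1: bytes[0:1] = 0C -> value 12 (1 byte(s))
  byte[1]=0xFD cont=1 payload=0x7D=125: acc |= 125<<0 -> acc=125 shift=7
  byte[2]=0xDC cont=1 payload=0x5C=92: acc |= 92<<7 -> acc=11901 shift=14
  byte[3]=0x26 cont=0 payload=0x26=38: acc |= 38<<14 -> acc=634493 shift=21 [end]
Varint 2: bytes[1:4] = FD DC 26 -> value 634493 (3 byte(s))
  byte[4]=0xB0 cont=1 payload=0x30=48: acc |= 48<<0 -> acc=48 shift=7
  byte[5]=0x33 cont=0 payload=0x33=51: acc |= 51<<7 -> acc=6576 shift=14 [end]
Varint 3: bytes[4:6] = B0 33 -> value 6576 (2 byte(s))
  byte[6]=0xE0 cont=1 payload=0x60=96: acc |= 96<<0 -> acc=96 shift=7
  byte[7]=0xEE cont=1 payload=0x6E=110: acc |= 110<<7 -> acc=14176 shift=14
  byte[8]=0x4E cont=0 payload=0x4E=78: acc |= 78<<14 -> acc=1292128 shift=21 [end]
Varint 4: bytes[6:9] = E0 EE 4E -> value 1292128 (3 byte(s))
  byte[9]=0xCD cont=1 payload=0x4D=77: acc |= 77<<0 -> acc=77 shift=7
  byte[10]=0x6A cont=0 payload=0x6A=106: acc |= 106<<7 -> acc=13645 shift=14 [end]
Varint 5: bytes[9:11] = CD 6A -> value 13645 (2 byte(s))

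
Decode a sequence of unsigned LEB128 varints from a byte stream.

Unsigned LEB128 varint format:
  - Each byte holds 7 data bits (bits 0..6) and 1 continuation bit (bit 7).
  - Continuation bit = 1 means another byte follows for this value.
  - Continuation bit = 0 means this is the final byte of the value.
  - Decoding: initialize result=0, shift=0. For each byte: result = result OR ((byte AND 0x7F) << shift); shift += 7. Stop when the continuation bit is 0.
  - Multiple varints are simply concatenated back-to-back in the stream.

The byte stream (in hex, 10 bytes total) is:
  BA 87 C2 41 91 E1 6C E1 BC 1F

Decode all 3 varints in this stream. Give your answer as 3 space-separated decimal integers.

  byte[0]=0xBA cont=1 payload=0x3A=58: acc |= 58<<0 -> acc=58 shift=7
  byte[1]=0x87 cont=1 payload=0x07=7: acc |= 7<<7 -> acc=954 shift=14
  byte[2]=0xC2 cont=1 payload=0x42=66: acc |= 66<<14 -> acc=1082298 shift=21
  byte[3]=0x41 cont=0 payload=0x41=65: acc |= 65<<21 -> acc=137397178 shift=28 [end]
Varint 1: bytes[0:4] = BA 87 C2 41 -> value 137397178 (4 byte(s))
  byte[4]=0x91 cont=1 payload=0x11=17: acc |= 17<<0 -> acc=17 shift=7
  byte[5]=0xE1 cont=1 payload=0x61=97: acc |= 97<<7 -> acc=12433 shift=14
  byte[6]=0x6C cont=0 payload=0x6C=108: acc |= 108<<14 -> acc=1781905 shift=21 [end]
Varint 2: bytes[4:7] = 91 E1 6C -> value 1781905 (3 byte(s))
  byte[7]=0xE1 cont=1 payload=0x61=97: acc |= 97<<0 -> acc=97 shift=7
  byte[8]=0xBC cont=1 payload=0x3C=60: acc |= 60<<7 -> acc=7777 shift=14
  byte[9]=0x1F cont=0 payload=0x1F=31: acc |= 31<<14 -> acc=515681 shift=21 [end]
Varint 3: bytes[7:10] = E1 BC 1F -> value 515681 (3 byte(s))

Answer: 137397178 1781905 515681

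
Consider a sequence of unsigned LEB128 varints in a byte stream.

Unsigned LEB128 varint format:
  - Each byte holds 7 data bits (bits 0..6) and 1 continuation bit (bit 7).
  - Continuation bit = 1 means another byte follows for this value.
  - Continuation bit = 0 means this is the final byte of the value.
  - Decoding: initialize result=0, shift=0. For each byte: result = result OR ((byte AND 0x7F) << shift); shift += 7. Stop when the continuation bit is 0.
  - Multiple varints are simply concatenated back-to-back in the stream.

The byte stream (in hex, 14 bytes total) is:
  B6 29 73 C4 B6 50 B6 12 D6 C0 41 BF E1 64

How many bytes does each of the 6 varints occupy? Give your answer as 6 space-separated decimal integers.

  byte[0]=0xB6 cont=1 payload=0x36=54: acc |= 54<<0 -> acc=54 shift=7
  byte[1]=0x29 cont=0 payload=0x29=41: acc |= 41<<7 -> acc=5302 shift=14 [end]
Varint 1: bytes[0:2] = B6 29 -> value 5302 (2 byte(s))
  byte[2]=0x73 cont=0 payload=0x73=115: acc |= 115<<0 -> acc=115 shift=7 [end]
Varint 2: bytes[2:3] = 73 -> value 115 (1 byte(s))
  byte[3]=0xC4 cont=1 payload=0x44=68: acc |= 68<<0 -> acc=68 shift=7
  byte[4]=0xB6 cont=1 payload=0x36=54: acc |= 54<<7 -> acc=6980 shift=14
  byte[5]=0x50 cont=0 payload=0x50=80: acc |= 80<<14 -> acc=1317700 shift=21 [end]
Varint 3: bytes[3:6] = C4 B6 50 -> value 1317700 (3 byte(s))
  byte[6]=0xB6 cont=1 payload=0x36=54: acc |= 54<<0 -> acc=54 shift=7
  byte[7]=0x12 cont=0 payload=0x12=18: acc |= 18<<7 -> acc=2358 shift=14 [end]
Varint 4: bytes[6:8] = B6 12 -> value 2358 (2 byte(s))
  byte[8]=0xD6 cont=1 payload=0x56=86: acc |= 86<<0 -> acc=86 shift=7
  byte[9]=0xC0 cont=1 payload=0x40=64: acc |= 64<<7 -> acc=8278 shift=14
  byte[10]=0x41 cont=0 payload=0x41=65: acc |= 65<<14 -> acc=1073238 shift=21 [end]
Varint 5: bytes[8:11] = D6 C0 41 -> value 1073238 (3 byte(s))
  byte[11]=0xBF cont=1 payload=0x3F=63: acc |= 63<<0 -> acc=63 shift=7
  byte[12]=0xE1 cont=1 payload=0x61=97: acc |= 97<<7 -> acc=12479 shift=14
  byte[13]=0x64 cont=0 payload=0x64=100: acc |= 100<<14 -> acc=1650879 shift=21 [end]
Varint 6: bytes[11:14] = BF E1 64 -> value 1650879 (3 byte(s))

Answer: 2 1 3 2 3 3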